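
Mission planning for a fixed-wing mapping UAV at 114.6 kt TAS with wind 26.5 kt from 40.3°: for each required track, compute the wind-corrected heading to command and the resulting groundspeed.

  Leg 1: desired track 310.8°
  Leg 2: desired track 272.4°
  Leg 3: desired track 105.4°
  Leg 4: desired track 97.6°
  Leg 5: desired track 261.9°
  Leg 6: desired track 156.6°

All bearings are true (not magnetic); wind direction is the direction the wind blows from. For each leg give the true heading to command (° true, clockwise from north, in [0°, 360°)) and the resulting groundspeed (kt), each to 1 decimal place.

Leg 1: desired track 310.8°; wind correction +13.4° → command heading 324.2°, groundspeed 111.3 kt
Leg 2: desired track 272.4°; wind correction +10.5° → command heading 282.9°, groundspeed 129.0 kt
Leg 3: desired track 105.4°; wind correction -12.1° → command heading 93.3°, groundspeed 100.9 kt
Leg 4: desired track 97.6°; wind correction -11.2° → command heading 86.4°, groundspeed 98.1 kt
Leg 5: desired track 261.9°; wind correction +8.8° → command heading 270.7°, groundspeed 133.1 kt
Leg 6: desired track 156.6°; wind correction -12.0° → command heading 144.6°, groundspeed 123.9 kt

Leg 1: heading=324.2°, groundspeed=111.3 kt
Leg 2: heading=282.9°, groundspeed=129.0 kt
Leg 3: heading=93.3°, groundspeed=100.9 kt
Leg 4: heading=86.4°, groundspeed=98.1 kt
Leg 5: heading=270.7°, groundspeed=133.1 kt
Leg 6: heading=144.6°, groundspeed=123.9 kt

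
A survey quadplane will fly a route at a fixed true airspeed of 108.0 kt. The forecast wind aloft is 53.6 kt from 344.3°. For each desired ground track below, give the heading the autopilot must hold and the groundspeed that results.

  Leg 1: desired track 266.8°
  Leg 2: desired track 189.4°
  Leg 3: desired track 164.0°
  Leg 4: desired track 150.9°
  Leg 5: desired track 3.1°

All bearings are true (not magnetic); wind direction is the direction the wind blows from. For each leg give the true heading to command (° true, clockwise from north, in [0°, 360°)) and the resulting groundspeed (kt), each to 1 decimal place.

Leg 1: desired track 266.8°; wind correction +29.0° → command heading 295.8°, groundspeed 82.9 kt
Leg 2: desired track 189.4°; wind correction +12.2° → command heading 201.6°, groundspeed 154.1 kt
Leg 3: desired track 164.0°; wind correction -0.1° → command heading 163.9°, groundspeed 161.6 kt
Leg 4: desired track 150.9°; wind correction -6.6° → command heading 144.3°, groundspeed 159.4 kt
Leg 5: desired track 3.1°; wind correction -9.2° → command heading 353.9°, groundspeed 55.9 kt

Leg 1: heading=295.8°, groundspeed=82.9 kt
Leg 2: heading=201.6°, groundspeed=154.1 kt
Leg 3: heading=163.9°, groundspeed=161.6 kt
Leg 4: heading=144.3°, groundspeed=159.4 kt
Leg 5: heading=353.9°, groundspeed=55.9 kt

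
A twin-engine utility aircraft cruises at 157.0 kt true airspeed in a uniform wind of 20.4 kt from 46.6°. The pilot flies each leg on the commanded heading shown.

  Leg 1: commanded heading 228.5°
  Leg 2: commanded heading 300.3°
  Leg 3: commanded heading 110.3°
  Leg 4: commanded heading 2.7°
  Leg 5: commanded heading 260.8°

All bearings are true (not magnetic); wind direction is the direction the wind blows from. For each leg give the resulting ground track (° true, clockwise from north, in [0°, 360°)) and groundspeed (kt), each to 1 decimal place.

Leg 1: track=228.3°, groundspeed=177.4 kt
Leg 2: track=293.4°, groundspeed=163.9 kt
Leg 3: track=117.3°, groundspeed=149.1 kt
Leg 4: track=357.0°, groundspeed=143.0 kt
Leg 5: track=257.0°, groundspeed=174.3 kt

Leg 1: heading 228.5°; drift -0.2° → track 228.3°, groundspeed 177.4 kt
Leg 2: heading 300.3°; drift -6.9° → track 293.4°, groundspeed 163.9 kt
Leg 3: heading 110.3°; drift +7.0° → track 117.3°, groundspeed 149.1 kt
Leg 4: heading 2.7°; drift -5.7° → track 357.0°, groundspeed 143.0 kt
Leg 5: heading 260.8°; drift -3.8° → track 257.0°, groundspeed 174.3 kt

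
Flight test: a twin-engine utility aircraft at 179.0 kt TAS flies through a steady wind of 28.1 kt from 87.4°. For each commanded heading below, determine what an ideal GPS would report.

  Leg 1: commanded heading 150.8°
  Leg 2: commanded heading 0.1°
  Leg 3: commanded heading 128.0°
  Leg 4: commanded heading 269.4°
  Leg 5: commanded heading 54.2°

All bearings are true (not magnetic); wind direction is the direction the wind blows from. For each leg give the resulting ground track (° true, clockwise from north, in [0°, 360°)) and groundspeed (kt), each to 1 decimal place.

Leg 1: track=159.4°, groundspeed=168.3 kt
Leg 2: track=351.1°, groundspeed=179.9 kt
Leg 3: track=134.6°, groundspeed=158.7 kt
Leg 4: track=269.1°, groundspeed=207.1 kt
Leg 5: track=48.5°, groundspeed=156.2 kt

Leg 1: heading 150.8°; drift +8.6° → track 159.4°, groundspeed 168.3 kt
Leg 2: heading 0.1°; drift -9.0° → track 351.1°, groundspeed 179.9 kt
Leg 3: heading 128.0°; drift +6.6° → track 134.6°, groundspeed 158.7 kt
Leg 4: heading 269.4°; drift -0.3° → track 269.1°, groundspeed 207.1 kt
Leg 5: heading 54.2°; drift -5.7° → track 48.5°, groundspeed 156.2 kt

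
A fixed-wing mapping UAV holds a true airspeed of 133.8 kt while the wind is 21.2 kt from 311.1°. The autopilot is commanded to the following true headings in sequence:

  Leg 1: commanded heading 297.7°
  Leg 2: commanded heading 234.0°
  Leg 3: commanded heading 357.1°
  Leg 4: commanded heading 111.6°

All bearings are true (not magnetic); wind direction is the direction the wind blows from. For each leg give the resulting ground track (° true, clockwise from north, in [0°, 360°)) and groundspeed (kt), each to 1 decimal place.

Leg 1: heading 297.7°; drift -2.5° → track 295.2°, groundspeed 113.3 kt
Leg 2: heading 234.0°; drift -9.1° → track 224.9°, groundspeed 130.7 kt
Leg 3: heading 357.1°; drift +7.3° → track 4.4°, groundspeed 120.0 kt
Leg 4: heading 111.6°; drift +2.6° → track 114.2°, groundspeed 153.9 kt

Leg 1: track=295.2°, groundspeed=113.3 kt
Leg 2: track=224.9°, groundspeed=130.7 kt
Leg 3: track=4.4°, groundspeed=120.0 kt
Leg 4: track=114.2°, groundspeed=153.9 kt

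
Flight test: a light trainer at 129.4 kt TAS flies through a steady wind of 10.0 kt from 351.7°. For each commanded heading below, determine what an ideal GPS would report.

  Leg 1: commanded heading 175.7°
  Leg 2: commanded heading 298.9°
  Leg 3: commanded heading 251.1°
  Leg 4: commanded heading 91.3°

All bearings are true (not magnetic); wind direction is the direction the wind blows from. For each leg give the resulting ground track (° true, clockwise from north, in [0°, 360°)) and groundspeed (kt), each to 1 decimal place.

Leg 1: track=175.4°, groundspeed=139.4 kt
Leg 2: track=295.2°, groundspeed=123.6 kt
Leg 3: track=246.8°, groundspeed=131.6 kt
Leg 4: track=95.6°, groundspeed=131.4 kt

Leg 1: heading 175.7°; drift -0.3° → track 175.4°, groundspeed 139.4 kt
Leg 2: heading 298.9°; drift -3.7° → track 295.2°, groundspeed 123.6 kt
Leg 3: heading 251.1°; drift -4.3° → track 246.8°, groundspeed 131.6 kt
Leg 4: heading 91.3°; drift +4.3° → track 95.6°, groundspeed 131.4 kt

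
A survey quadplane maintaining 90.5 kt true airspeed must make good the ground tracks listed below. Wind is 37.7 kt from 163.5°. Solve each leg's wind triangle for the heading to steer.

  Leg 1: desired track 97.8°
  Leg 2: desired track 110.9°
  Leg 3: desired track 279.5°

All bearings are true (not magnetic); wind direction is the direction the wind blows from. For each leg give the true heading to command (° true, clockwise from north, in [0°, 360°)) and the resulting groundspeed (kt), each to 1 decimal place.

Leg 1: heading=120.1°, groundspeed=68.2 kt
Leg 2: heading=130.2°, groundspeed=62.5 kt
Leg 3: heading=257.5°, groundspeed=100.4 kt

Leg 1: desired track 97.8°; wind correction +22.3° → command heading 120.1°, groundspeed 68.2 kt
Leg 2: desired track 110.9°; wind correction +19.3° → command heading 130.2°, groundspeed 62.5 kt
Leg 3: desired track 279.5°; wind correction -22.0° → command heading 257.5°, groundspeed 100.4 kt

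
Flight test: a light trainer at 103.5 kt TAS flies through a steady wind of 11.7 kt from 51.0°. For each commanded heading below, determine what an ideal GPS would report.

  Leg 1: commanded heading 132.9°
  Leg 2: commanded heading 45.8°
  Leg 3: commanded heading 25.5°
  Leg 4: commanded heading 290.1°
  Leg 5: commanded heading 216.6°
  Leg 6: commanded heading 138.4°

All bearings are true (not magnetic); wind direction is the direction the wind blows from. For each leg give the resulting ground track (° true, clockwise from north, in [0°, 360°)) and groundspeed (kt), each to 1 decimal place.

Leg 1: track=139.4°, groundspeed=102.5 kt
Leg 2: track=45.1°, groundspeed=91.9 kt
Leg 3: track=22.4°, groundspeed=93.1 kt
Leg 4: track=284.9°, groundspeed=110.0 kt
Leg 5: track=218.1°, groundspeed=114.9 kt
Leg 6: track=144.9°, groundspeed=103.6 kt

Leg 1: heading 132.9°; drift +6.5° → track 139.4°, groundspeed 102.5 kt
Leg 2: heading 45.8°; drift -0.7° → track 45.1°, groundspeed 91.9 kt
Leg 3: heading 25.5°; drift -3.1° → track 22.4°, groundspeed 93.1 kt
Leg 4: heading 290.1°; drift -5.2° → track 284.9°, groundspeed 110.0 kt
Leg 5: heading 216.6°; drift +1.5° → track 218.1°, groundspeed 114.9 kt
Leg 6: heading 138.4°; drift +6.5° → track 144.9°, groundspeed 103.6 kt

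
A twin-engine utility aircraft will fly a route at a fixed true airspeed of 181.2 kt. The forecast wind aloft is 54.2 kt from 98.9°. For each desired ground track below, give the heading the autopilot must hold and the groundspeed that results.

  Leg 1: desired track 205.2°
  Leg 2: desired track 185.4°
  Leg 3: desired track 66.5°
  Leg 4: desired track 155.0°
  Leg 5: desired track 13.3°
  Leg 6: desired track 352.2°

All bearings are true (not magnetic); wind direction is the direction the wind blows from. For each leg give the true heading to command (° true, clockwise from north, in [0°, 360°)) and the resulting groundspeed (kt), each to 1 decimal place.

Leg 1: heading=188.5°, groundspeed=188.8 kt
Leg 2: heading=168.0°, groundspeed=169.6 kt
Leg 3: heading=75.7°, groundspeed=133.1 kt
Leg 4: heading=140.6°, groundspeed=145.3 kt
Leg 5: heading=30.7°, groundspeed=168.8 kt
Leg 6: heading=8.8°, groundspeed=189.2 kt

Leg 1: desired track 205.2°; wind correction -16.7° → command heading 188.5°, groundspeed 188.8 kt
Leg 2: desired track 185.4°; wind correction -17.4° → command heading 168.0°, groundspeed 169.6 kt
Leg 3: desired track 66.5°; wind correction +9.2° → command heading 75.7°, groundspeed 133.1 kt
Leg 4: desired track 155.0°; wind correction -14.4° → command heading 140.6°, groundspeed 145.3 kt
Leg 5: desired track 13.3°; wind correction +17.4° → command heading 30.7°, groundspeed 168.8 kt
Leg 6: desired track 352.2°; wind correction +16.6° → command heading 8.8°, groundspeed 189.2 kt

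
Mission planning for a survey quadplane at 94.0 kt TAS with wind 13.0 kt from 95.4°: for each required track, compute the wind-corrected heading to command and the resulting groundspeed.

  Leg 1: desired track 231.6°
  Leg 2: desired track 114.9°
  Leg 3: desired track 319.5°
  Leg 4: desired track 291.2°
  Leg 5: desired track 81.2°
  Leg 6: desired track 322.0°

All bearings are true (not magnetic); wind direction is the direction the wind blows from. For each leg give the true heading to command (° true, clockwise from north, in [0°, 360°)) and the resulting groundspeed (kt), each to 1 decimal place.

Leg 1: desired track 231.6°; wind correction -5.5° → command heading 226.1°, groundspeed 103.0 kt
Leg 2: desired track 114.9°; wind correction -2.6° → command heading 112.3°, groundspeed 81.6 kt
Leg 3: desired track 319.5°; wind correction +5.5° → command heading 325.0°, groundspeed 102.9 kt
Leg 4: desired track 291.2°; wind correction +2.2° → command heading 293.4°, groundspeed 106.4 kt
Leg 5: desired track 81.2°; wind correction +1.9° → command heading 83.1°, groundspeed 81.3 kt
Leg 6: desired track 322.0°; wind correction +5.8° → command heading 327.8°, groundspeed 102.5 kt

Leg 1: heading=226.1°, groundspeed=103.0 kt
Leg 2: heading=112.3°, groundspeed=81.6 kt
Leg 3: heading=325.0°, groundspeed=102.9 kt
Leg 4: heading=293.4°, groundspeed=106.4 kt
Leg 5: heading=83.1°, groundspeed=81.3 kt
Leg 6: heading=327.8°, groundspeed=102.5 kt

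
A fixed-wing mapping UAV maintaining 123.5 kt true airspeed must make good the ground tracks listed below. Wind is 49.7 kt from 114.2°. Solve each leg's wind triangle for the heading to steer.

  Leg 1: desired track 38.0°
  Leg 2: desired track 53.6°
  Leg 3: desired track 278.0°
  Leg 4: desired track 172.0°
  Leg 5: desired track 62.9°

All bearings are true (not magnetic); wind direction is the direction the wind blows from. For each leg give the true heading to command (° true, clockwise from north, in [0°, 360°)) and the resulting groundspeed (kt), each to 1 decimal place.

Leg 1: desired track 38.0°; wind correction +23.0° → command heading 61.0°, groundspeed 101.8 kt
Leg 2: desired track 53.6°; wind correction +20.5° → command heading 74.1°, groundspeed 91.3 kt
Leg 3: desired track 278.0°; wind correction -6.4° → command heading 271.6°, groundspeed 170.4 kt
Leg 4: desired track 172.0°; wind correction -19.9° → command heading 152.1°, groundspeed 89.6 kt
Leg 5: desired track 62.9°; wind correction +18.3° → command heading 81.2°, groundspeed 86.2 kt

Leg 1: heading=61.0°, groundspeed=101.8 kt
Leg 2: heading=74.1°, groundspeed=91.3 kt
Leg 3: heading=271.6°, groundspeed=170.4 kt
Leg 4: heading=152.1°, groundspeed=89.6 kt
Leg 5: heading=81.2°, groundspeed=86.2 kt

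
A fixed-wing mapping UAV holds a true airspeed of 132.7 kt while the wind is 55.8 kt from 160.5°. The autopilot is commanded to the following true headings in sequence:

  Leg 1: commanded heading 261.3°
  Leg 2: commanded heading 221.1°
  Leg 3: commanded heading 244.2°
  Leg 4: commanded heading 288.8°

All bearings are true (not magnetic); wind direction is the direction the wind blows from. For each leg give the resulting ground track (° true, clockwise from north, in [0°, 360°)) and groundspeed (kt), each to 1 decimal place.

Leg 1: heading 261.3°; drift +21.0° → track 282.3°, groundspeed 153.3 kt
Leg 2: heading 221.1°; drift +24.8° → track 245.9°, groundspeed 116.0 kt
Leg 3: heading 244.2°; drift +23.7° → track 267.9°, groundspeed 138.2 kt
Leg 4: heading 288.8°; drift +14.7° → track 303.5°, groundspeed 172.9 kt

Leg 1: track=282.3°, groundspeed=153.3 kt
Leg 2: track=245.9°, groundspeed=116.0 kt
Leg 3: track=267.9°, groundspeed=138.2 kt
Leg 4: track=303.5°, groundspeed=172.9 kt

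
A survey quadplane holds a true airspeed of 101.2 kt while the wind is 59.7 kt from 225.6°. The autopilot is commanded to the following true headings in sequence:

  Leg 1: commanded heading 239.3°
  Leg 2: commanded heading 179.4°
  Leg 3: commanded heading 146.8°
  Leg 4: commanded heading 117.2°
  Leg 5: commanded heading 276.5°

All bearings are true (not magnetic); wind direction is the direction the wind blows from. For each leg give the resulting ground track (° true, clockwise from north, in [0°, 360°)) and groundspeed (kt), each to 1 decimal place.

Leg 1: track=257.4°, groundspeed=45.5 kt
Leg 2: track=143.7°, groundspeed=73.8 kt
Leg 3: track=113.6°, groundspeed=107.0 kt
Leg 4: track=91.9°, groundspeed=132.7 kt
Leg 5: track=312.6°, groundspeed=78.6 kt

Leg 1: heading 239.3°; drift +18.1° → track 257.4°, groundspeed 45.5 kt
Leg 2: heading 179.4°; drift -35.7° → track 143.7°, groundspeed 73.8 kt
Leg 3: heading 146.8°; drift -33.2° → track 113.6°, groundspeed 107.0 kt
Leg 4: heading 117.2°; drift -25.3° → track 91.9°, groundspeed 132.7 kt
Leg 5: heading 276.5°; drift +36.1° → track 312.6°, groundspeed 78.6 kt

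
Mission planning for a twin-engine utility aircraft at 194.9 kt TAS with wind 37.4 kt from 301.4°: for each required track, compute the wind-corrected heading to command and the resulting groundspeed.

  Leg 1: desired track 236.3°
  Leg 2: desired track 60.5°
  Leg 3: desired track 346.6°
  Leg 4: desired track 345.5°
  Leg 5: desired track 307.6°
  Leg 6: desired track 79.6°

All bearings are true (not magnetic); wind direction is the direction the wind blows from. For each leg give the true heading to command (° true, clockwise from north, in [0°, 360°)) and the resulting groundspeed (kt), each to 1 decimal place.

Leg 1: heading=246.3°, groundspeed=176.2 kt
Leg 2: heading=50.8°, groundspeed=210.3 kt
Leg 3: heading=338.8°, groundspeed=166.7 kt
Leg 4: heading=337.8°, groundspeed=166.3 kt
Leg 5: heading=306.4°, groundspeed=157.7 kt
Leg 6: heading=72.3°, groundspeed=221.2 kt

Leg 1: desired track 236.3°; wind correction +10.0° → command heading 246.3°, groundspeed 176.2 kt
Leg 2: desired track 60.5°; wind correction -9.7° → command heading 50.8°, groundspeed 210.3 kt
Leg 3: desired track 346.6°; wind correction -7.8° → command heading 338.8°, groundspeed 166.7 kt
Leg 4: desired track 345.5°; wind correction -7.7° → command heading 337.8°, groundspeed 166.3 kt
Leg 5: desired track 307.6°; wind correction -1.2° → command heading 306.4°, groundspeed 157.7 kt
Leg 6: desired track 79.6°; wind correction -7.3° → command heading 72.3°, groundspeed 221.2 kt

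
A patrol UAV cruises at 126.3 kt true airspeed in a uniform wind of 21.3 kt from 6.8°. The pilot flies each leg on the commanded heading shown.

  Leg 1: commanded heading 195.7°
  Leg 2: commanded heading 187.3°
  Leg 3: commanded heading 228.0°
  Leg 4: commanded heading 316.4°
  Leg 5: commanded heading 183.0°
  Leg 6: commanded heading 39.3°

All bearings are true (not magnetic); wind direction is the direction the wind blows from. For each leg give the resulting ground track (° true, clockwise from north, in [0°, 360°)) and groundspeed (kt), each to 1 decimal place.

Leg 1: heading 195.7°; drift -1.3° → track 194.4°, groundspeed 147.4 kt
Leg 2: heading 187.3°; drift -0.1° → track 187.2°, groundspeed 147.6 kt
Leg 3: heading 228.0°; drift -5.6° → track 222.4°, groundspeed 143.0 kt
Leg 4: heading 316.4°; drift -8.3° → track 308.1°, groundspeed 113.9 kt
Leg 5: heading 183.0°; drift +0.5° → track 183.5°, groundspeed 147.6 kt
Leg 6: heading 39.3°; drift +6.0° → track 45.3°, groundspeed 108.9 kt

Leg 1: track=194.4°, groundspeed=147.4 kt
Leg 2: track=187.2°, groundspeed=147.6 kt
Leg 3: track=222.4°, groundspeed=143.0 kt
Leg 4: track=308.1°, groundspeed=113.9 kt
Leg 5: track=183.5°, groundspeed=147.6 kt
Leg 6: track=45.3°, groundspeed=108.9 kt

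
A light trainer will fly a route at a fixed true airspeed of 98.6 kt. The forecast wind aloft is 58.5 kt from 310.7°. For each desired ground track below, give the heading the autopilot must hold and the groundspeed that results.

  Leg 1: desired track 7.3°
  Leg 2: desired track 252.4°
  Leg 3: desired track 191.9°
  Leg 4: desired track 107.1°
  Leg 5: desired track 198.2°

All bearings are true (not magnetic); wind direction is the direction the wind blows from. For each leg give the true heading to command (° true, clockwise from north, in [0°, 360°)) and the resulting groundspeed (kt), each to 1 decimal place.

Leg 1: heading=337.6°, groundspeed=53.5 kt
Leg 2: heading=282.7°, groundspeed=54.4 kt
Leg 3: heading=223.2°, groundspeed=112.4 kt
Leg 4: heading=93.4°, groundspeed=149.4 kt
Leg 5: heading=231.4°, groundspeed=104.9 kt

Leg 1: desired track 7.3°; wind correction -29.7° → command heading 337.6°, groundspeed 53.5 kt
Leg 2: desired track 252.4°; wind correction +30.3° → command heading 282.7°, groundspeed 54.4 kt
Leg 3: desired track 191.9°; wind correction +31.3° → command heading 223.2°, groundspeed 112.4 kt
Leg 4: desired track 107.1°; wind correction -13.7° → command heading 93.4°, groundspeed 149.4 kt
Leg 5: desired track 198.2°; wind correction +33.2° → command heading 231.4°, groundspeed 104.9 kt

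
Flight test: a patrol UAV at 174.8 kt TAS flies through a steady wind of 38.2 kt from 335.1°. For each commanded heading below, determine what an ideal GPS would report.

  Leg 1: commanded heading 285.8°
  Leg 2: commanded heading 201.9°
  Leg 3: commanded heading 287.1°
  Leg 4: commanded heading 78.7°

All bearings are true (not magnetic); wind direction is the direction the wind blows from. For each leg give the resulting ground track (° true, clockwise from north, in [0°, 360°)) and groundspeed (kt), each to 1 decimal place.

Leg 1: heading 285.8°; drift -10.9° → track 274.9°, groundspeed 152.7 kt
Leg 2: heading 201.9°; drift -7.9° → track 194.0°, groundspeed 202.9 kt
Leg 3: heading 287.1°; drift -10.8° → track 276.3°, groundspeed 151.9 kt
Leg 4: heading 78.7°; drift +11.4° → track 90.1°, groundspeed 187.5 kt

Leg 1: track=274.9°, groundspeed=152.7 kt
Leg 2: track=194.0°, groundspeed=202.9 kt
Leg 3: track=276.3°, groundspeed=151.9 kt
Leg 4: track=90.1°, groundspeed=187.5 kt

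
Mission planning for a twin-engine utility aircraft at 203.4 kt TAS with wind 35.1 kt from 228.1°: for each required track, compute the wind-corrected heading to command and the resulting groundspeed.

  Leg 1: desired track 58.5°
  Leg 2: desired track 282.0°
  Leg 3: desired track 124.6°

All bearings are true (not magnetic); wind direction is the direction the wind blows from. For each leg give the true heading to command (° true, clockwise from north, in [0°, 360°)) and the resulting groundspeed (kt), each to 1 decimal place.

Leg 1: heading=60.3°, groundspeed=237.8 kt
Leg 2: heading=274.0°, groundspeed=180.7 kt
Leg 3: heading=134.3°, groundspeed=208.7 kt

Leg 1: desired track 58.5°; wind correction +1.8° → command heading 60.3°, groundspeed 237.8 kt
Leg 2: desired track 282.0°; wind correction -8.0° → command heading 274.0°, groundspeed 180.7 kt
Leg 3: desired track 124.6°; wind correction +9.7° → command heading 134.3°, groundspeed 208.7 kt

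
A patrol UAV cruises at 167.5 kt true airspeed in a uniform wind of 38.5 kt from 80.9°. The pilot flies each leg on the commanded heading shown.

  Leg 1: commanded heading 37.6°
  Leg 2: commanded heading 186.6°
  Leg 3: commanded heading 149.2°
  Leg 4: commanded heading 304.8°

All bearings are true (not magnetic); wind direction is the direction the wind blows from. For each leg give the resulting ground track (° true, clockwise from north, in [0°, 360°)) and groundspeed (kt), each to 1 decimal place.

Leg 1: heading 37.6°; drift -10.7° → track 26.9°, groundspeed 142.0 kt
Leg 2: heading 186.6°; drift +11.8° → track 198.4°, groundspeed 181.7 kt
Leg 3: heading 149.2°; drift +13.1° → track 162.3°, groundspeed 157.4 kt
Leg 4: heading 304.8°; drift -7.8° → track 297.0°, groundspeed 197.1 kt

Leg 1: track=26.9°, groundspeed=142.0 kt
Leg 2: track=198.4°, groundspeed=181.7 kt
Leg 3: track=162.3°, groundspeed=157.4 kt
Leg 4: track=297.0°, groundspeed=197.1 kt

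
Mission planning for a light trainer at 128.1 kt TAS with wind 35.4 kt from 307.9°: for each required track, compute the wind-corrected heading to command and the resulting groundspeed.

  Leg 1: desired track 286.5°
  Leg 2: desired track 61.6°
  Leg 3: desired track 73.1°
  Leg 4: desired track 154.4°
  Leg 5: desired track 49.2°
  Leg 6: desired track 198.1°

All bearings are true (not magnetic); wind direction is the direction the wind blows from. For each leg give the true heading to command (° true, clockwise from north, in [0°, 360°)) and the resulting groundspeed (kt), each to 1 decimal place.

Leg 1: heading=292.3°, groundspeed=94.5 kt
Leg 2: heading=46.9°, groundspeed=138.2 kt
Leg 3: heading=60.0°, groundspeed=145.2 kt
Leg 4: heading=161.5°, groundspeed=158.8 kt
Leg 5: heading=33.5°, groundspeed=130.2 kt
Leg 6: heading=213.2°, groundspeed=135.7 kt

Leg 1: desired track 286.5°; wind correction +5.8° → command heading 292.3°, groundspeed 94.5 kt
Leg 2: desired track 61.6°; wind correction -14.7° → command heading 46.9°, groundspeed 138.2 kt
Leg 3: desired track 73.1°; wind correction -13.1° → command heading 60.0°, groundspeed 145.2 kt
Leg 4: desired track 154.4°; wind correction +7.1° → command heading 161.5°, groundspeed 158.8 kt
Leg 5: desired track 49.2°; wind correction -15.7° → command heading 33.5°, groundspeed 130.2 kt
Leg 6: desired track 198.1°; wind correction +15.1° → command heading 213.2°, groundspeed 135.7 kt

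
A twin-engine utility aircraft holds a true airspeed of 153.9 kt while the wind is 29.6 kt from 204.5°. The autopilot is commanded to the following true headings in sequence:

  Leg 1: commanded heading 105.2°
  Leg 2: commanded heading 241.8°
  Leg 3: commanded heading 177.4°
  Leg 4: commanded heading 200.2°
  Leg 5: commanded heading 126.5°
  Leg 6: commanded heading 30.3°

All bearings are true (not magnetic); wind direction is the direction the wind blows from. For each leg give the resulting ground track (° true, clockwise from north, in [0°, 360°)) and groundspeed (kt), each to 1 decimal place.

Leg 1: track=94.8°, groundspeed=161.3 kt
Leg 2: track=249.6°, groundspeed=131.6 kt
Leg 3: track=171.4°, groundspeed=128.3 kt
Leg 4: track=199.2°, groundspeed=124.4 kt
Leg 5: track=115.4°, groundspeed=150.6 kt
Leg 6: track=29.4°, groundspeed=183.4 kt

Leg 1: heading 105.2°; drift -10.4° → track 94.8°, groundspeed 161.3 kt
Leg 2: heading 241.8°; drift +7.8° → track 249.6°, groundspeed 131.6 kt
Leg 3: heading 177.4°; drift -6.0° → track 171.4°, groundspeed 128.3 kt
Leg 4: heading 200.2°; drift -1.0° → track 199.2°, groundspeed 124.4 kt
Leg 5: heading 126.5°; drift -11.1° → track 115.4°, groundspeed 150.6 kt
Leg 6: heading 30.3°; drift -0.9° → track 29.4°, groundspeed 183.4 kt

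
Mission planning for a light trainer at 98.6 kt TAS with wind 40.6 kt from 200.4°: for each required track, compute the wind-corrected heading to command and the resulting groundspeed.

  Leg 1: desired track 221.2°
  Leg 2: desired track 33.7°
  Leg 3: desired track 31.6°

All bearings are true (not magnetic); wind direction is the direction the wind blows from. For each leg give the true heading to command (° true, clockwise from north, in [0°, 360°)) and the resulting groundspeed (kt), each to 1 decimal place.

Leg 1: desired track 221.2°; wind correction -8.4° → command heading 212.8°, groundspeed 59.6 kt
Leg 2: desired track 33.7°; wind correction +5.4° → command heading 39.1°, groundspeed 137.7 kt
Leg 3: desired track 31.6°; wind correction +4.6° → command heading 36.2°, groundspeed 138.1 kt

Leg 1: heading=212.8°, groundspeed=59.6 kt
Leg 2: heading=39.1°, groundspeed=137.7 kt
Leg 3: heading=36.2°, groundspeed=138.1 kt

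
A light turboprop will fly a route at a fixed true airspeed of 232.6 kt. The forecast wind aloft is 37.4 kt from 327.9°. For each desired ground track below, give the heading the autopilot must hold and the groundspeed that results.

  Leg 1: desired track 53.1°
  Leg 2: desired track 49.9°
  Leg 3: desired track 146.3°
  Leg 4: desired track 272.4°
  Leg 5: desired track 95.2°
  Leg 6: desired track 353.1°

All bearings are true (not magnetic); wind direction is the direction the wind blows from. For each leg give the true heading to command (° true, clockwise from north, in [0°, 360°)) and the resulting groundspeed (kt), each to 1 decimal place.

Leg 1: heading=43.9°, groundspeed=226.5 kt
Leg 2: heading=40.7°, groundspeed=224.4 kt
Leg 3: heading=146.0°, groundspeed=270.0 kt
Leg 4: heading=280.0°, groundspeed=209.4 kt
Leg 5: heading=87.9°, groundspeed=253.4 kt
Leg 6: heading=349.2°, groundspeed=198.2 kt

Leg 1: desired track 53.1°; wind correction -9.2° → command heading 43.9°, groundspeed 226.5 kt
Leg 2: desired track 49.9°; wind correction -9.2° → command heading 40.7°, groundspeed 224.4 kt
Leg 3: desired track 146.3°; wind correction -0.3° → command heading 146.0°, groundspeed 270.0 kt
Leg 4: desired track 272.4°; wind correction +7.6° → command heading 280.0°, groundspeed 209.4 kt
Leg 5: desired track 95.2°; wind correction -7.3° → command heading 87.9°, groundspeed 253.4 kt
Leg 6: desired track 353.1°; wind correction -3.9° → command heading 349.2°, groundspeed 198.2 kt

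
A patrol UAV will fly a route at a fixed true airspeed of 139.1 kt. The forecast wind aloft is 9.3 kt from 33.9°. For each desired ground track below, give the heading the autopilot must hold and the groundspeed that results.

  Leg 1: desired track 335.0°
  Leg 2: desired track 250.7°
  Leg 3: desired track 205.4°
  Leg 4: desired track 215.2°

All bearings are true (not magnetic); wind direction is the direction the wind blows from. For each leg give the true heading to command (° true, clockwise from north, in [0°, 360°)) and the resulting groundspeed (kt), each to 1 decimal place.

Leg 1: desired track 335.0°; wind correction +3.3° → command heading 338.3°, groundspeed 134.1 kt
Leg 2: desired track 250.7°; wind correction +2.3° → command heading 253.0°, groundspeed 146.4 kt
Leg 3: desired track 205.4°; wind correction -0.6° → command heading 204.8°, groundspeed 148.3 kt
Leg 4: desired track 215.2°; wind correction +0.1° → command heading 215.3°, groundspeed 148.4 kt

Leg 1: heading=338.3°, groundspeed=134.1 kt
Leg 2: heading=253.0°, groundspeed=146.4 kt
Leg 3: heading=204.8°, groundspeed=148.3 kt
Leg 4: heading=215.3°, groundspeed=148.4 kt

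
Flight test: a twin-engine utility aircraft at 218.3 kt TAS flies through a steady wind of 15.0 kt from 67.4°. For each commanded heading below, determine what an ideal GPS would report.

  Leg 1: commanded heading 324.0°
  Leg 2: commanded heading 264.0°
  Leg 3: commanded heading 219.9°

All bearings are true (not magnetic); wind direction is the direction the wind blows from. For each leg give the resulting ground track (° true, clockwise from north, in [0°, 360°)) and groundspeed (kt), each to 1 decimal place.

Leg 1: heading 324.0°; drift -3.8° → track 320.2°, groundspeed 222.3 kt
Leg 2: heading 264.0°; drift -1.1° → track 262.9°, groundspeed 232.7 kt
Leg 3: heading 219.9°; drift +1.7° → track 221.6°, groundspeed 231.7 kt

Leg 1: track=320.2°, groundspeed=222.3 kt
Leg 2: track=262.9°, groundspeed=232.7 kt
Leg 3: track=221.6°, groundspeed=231.7 kt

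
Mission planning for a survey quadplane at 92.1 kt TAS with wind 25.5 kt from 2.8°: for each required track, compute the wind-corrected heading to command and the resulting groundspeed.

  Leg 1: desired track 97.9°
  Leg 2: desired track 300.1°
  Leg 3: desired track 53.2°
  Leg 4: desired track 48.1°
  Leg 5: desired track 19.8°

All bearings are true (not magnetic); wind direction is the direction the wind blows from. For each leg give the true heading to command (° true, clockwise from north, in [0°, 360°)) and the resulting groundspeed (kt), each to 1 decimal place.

Leg 1: heading=81.9°, groundspeed=90.8 kt
Leg 2: heading=314.3°, groundspeed=77.6 kt
Leg 3: heading=40.9°, groundspeed=73.7 kt
Leg 4: heading=36.8°, groundspeed=72.4 kt
Leg 5: heading=15.2°, groundspeed=67.4 kt

Leg 1: desired track 97.9°; wind correction -16.0° → command heading 81.9°, groundspeed 90.8 kt
Leg 2: desired track 300.1°; wind correction +14.2° → command heading 314.3°, groundspeed 77.6 kt
Leg 3: desired track 53.2°; wind correction -12.3° → command heading 40.9°, groundspeed 73.7 kt
Leg 4: desired track 48.1°; wind correction -11.3° → command heading 36.8°, groundspeed 72.4 kt
Leg 5: desired track 19.8°; wind correction -4.6° → command heading 15.2°, groundspeed 67.4 kt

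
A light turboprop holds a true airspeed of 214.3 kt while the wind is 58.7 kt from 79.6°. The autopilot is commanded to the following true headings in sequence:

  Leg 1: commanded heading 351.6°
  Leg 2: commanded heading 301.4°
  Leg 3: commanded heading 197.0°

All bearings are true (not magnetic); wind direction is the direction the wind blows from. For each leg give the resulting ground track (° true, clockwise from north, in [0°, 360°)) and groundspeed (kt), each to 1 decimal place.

Leg 1: track=336.1°, groundspeed=220.2 kt
Leg 2: track=292.8°, groundspeed=261.0 kt
Leg 3: track=209.2°, groundspeed=246.9 kt

Leg 1: heading 351.6°; drift -15.5° → track 336.1°, groundspeed 220.2 kt
Leg 2: heading 301.4°; drift -8.6° → track 292.8°, groundspeed 261.0 kt
Leg 3: heading 197.0°; drift +12.2° → track 209.2°, groundspeed 246.9 kt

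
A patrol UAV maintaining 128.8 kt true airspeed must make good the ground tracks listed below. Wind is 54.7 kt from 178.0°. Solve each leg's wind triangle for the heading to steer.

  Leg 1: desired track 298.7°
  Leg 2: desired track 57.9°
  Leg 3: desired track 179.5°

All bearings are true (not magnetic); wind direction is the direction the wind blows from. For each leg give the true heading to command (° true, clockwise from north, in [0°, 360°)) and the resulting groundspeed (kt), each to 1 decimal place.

Leg 1: heading=277.3°, groundspeed=147.8 kt
Leg 2: heading=79.5°, groundspeed=147.2 kt
Leg 3: heading=178.9°, groundspeed=74.1 kt

Leg 1: desired track 298.7°; wind correction -21.4° → command heading 277.3°, groundspeed 147.8 kt
Leg 2: desired track 57.9°; wind correction +21.6° → command heading 79.5°, groundspeed 147.2 kt
Leg 3: desired track 179.5°; wind correction -0.6° → command heading 178.9°, groundspeed 74.1 kt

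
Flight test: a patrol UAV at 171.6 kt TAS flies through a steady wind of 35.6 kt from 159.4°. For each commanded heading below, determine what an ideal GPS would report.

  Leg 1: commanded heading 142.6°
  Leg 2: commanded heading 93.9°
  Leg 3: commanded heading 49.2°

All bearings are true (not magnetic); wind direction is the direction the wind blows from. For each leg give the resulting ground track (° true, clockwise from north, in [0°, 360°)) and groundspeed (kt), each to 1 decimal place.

Leg 1: heading 142.6°; drift -4.3° → track 138.3°, groundspeed 137.9 kt
Leg 2: heading 93.9°; drift -11.7° → track 82.2°, groundspeed 160.1 kt
Leg 3: heading 49.2°; drift -10.3° → track 38.9°, groundspeed 186.9 kt

Leg 1: track=138.3°, groundspeed=137.9 kt
Leg 2: track=82.2°, groundspeed=160.1 kt
Leg 3: track=38.9°, groundspeed=186.9 kt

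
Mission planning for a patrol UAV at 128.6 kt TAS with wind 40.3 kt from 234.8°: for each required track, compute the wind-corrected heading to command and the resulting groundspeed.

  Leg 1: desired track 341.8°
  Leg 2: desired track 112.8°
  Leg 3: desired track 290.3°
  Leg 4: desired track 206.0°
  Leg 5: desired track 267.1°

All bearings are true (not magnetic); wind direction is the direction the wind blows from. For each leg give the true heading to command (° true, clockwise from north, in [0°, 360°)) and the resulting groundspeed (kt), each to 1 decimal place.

Leg 1: desired track 341.8°; wind correction -17.4° → command heading 324.4°, groundspeed 134.5 kt
Leg 2: desired track 112.8°; wind correction +15.4° → command heading 128.2°, groundspeed 145.3 kt
Leg 3: desired track 290.3°; wind correction -15.0° → command heading 275.3°, groundspeed 101.4 kt
Leg 4: desired track 206.0°; wind correction +8.7° → command heading 214.7°, groundspeed 91.8 kt
Leg 5: desired track 267.1°; wind correction -9.6° → command heading 257.5°, groundspeed 92.7 kt

Leg 1: heading=324.4°, groundspeed=134.5 kt
Leg 2: heading=128.2°, groundspeed=145.3 kt
Leg 3: heading=275.3°, groundspeed=101.4 kt
Leg 4: heading=214.7°, groundspeed=91.8 kt
Leg 5: heading=257.5°, groundspeed=92.7 kt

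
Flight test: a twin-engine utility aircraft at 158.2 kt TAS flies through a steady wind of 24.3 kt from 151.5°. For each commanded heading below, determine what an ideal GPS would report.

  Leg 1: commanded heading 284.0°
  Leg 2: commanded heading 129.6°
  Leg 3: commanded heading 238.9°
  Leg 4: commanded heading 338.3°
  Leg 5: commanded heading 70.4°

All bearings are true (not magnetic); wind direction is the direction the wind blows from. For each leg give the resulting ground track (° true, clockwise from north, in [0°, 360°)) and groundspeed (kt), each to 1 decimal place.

Leg 1: track=289.9°, groundspeed=175.5 kt
Leg 2: track=125.8°, groundspeed=136.0 kt
Leg 3: track=247.7°, groundspeed=159.0 kt
Leg 4: track=337.4°, groundspeed=182.4 kt
Leg 5: track=61.6°, groundspeed=156.3 kt

Leg 1: heading 284.0°; drift +5.9° → track 289.9°, groundspeed 175.5 kt
Leg 2: heading 129.6°; drift -3.8° → track 125.8°, groundspeed 136.0 kt
Leg 3: heading 238.9°; drift +8.8° → track 247.7°, groundspeed 159.0 kt
Leg 4: heading 338.3°; drift -0.9° → track 337.4°, groundspeed 182.4 kt
Leg 5: heading 70.4°; drift -8.8° → track 61.6°, groundspeed 156.3 kt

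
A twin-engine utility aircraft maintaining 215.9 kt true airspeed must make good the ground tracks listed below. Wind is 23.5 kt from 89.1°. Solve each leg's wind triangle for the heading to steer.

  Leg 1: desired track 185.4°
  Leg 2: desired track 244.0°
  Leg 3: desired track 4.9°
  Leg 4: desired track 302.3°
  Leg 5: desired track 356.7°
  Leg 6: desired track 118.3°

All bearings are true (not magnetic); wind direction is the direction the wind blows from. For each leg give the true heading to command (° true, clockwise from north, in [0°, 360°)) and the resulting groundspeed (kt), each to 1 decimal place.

Leg 1: heading=179.2°, groundspeed=217.2 kt
Leg 2: heading=241.4°, groundspeed=237.0 kt
Leg 3: heading=11.1°, groundspeed=212.3 kt
Leg 4: heading=305.7°, groundspeed=235.2 kt
Leg 5: heading=2.9°, groundspeed=215.6 kt
Leg 6: heading=115.3°, groundspeed=195.1 kt

Leg 1: desired track 185.4°; wind correction -6.2° → command heading 179.2°, groundspeed 217.2 kt
Leg 2: desired track 244.0°; wind correction -2.6° → command heading 241.4°, groundspeed 237.0 kt
Leg 3: desired track 4.9°; wind correction +6.2° → command heading 11.1°, groundspeed 212.3 kt
Leg 4: desired track 302.3°; wind correction +3.4° → command heading 305.7°, groundspeed 235.2 kt
Leg 5: desired track 356.7°; wind correction +6.2° → command heading 2.9°, groundspeed 215.6 kt
Leg 6: desired track 118.3°; wind correction -3.0° → command heading 115.3°, groundspeed 195.1 kt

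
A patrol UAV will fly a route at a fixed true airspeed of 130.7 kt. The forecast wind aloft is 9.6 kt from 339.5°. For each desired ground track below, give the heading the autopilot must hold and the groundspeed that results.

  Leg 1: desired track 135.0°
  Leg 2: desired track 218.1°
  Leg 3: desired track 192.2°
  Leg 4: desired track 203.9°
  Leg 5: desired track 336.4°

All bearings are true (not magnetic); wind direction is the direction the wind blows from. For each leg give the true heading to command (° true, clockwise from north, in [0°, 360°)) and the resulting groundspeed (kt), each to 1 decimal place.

Leg 1: desired track 135.0°; wind correction -1.7° → command heading 133.3°, groundspeed 139.4 kt
Leg 2: desired track 218.1°; wind correction +3.6° → command heading 221.7°, groundspeed 135.4 kt
Leg 3: desired track 192.2°; wind correction +2.3° → command heading 194.5°, groundspeed 138.7 kt
Leg 4: desired track 203.9°; wind correction +2.9° → command heading 206.8°, groundspeed 137.4 kt
Leg 5: desired track 336.4°; wind correction +0.2° → command heading 336.6°, groundspeed 121.1 kt

Leg 1: heading=133.3°, groundspeed=139.4 kt
Leg 2: heading=221.7°, groundspeed=135.4 kt
Leg 3: heading=194.5°, groundspeed=138.7 kt
Leg 4: heading=206.8°, groundspeed=137.4 kt
Leg 5: heading=336.6°, groundspeed=121.1 kt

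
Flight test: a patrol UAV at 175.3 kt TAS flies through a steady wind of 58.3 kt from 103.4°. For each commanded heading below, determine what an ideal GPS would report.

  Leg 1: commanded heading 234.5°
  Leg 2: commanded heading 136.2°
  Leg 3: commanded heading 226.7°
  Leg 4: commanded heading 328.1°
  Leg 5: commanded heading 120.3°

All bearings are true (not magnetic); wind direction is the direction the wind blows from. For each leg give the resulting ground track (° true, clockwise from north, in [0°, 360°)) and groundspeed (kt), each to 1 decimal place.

Leg 1: track=246.1°, groundspeed=218.1 kt
Leg 2: track=150.2°, groundspeed=130.2 kt
Leg 3: track=239.9°, groundspeed=213.0 kt
Leg 4: track=317.4°, groundspeed=220.6 kt
Leg 5: track=128.4°, groundspeed=120.7 kt

Leg 1: heading 234.5°; drift +11.6° → track 246.1°, groundspeed 218.1 kt
Leg 2: heading 136.2°; drift +14.0° → track 150.2°, groundspeed 130.2 kt
Leg 3: heading 226.7°; drift +13.2° → track 239.9°, groundspeed 213.0 kt
Leg 4: heading 328.1°; drift -10.7° → track 317.4°, groundspeed 220.6 kt
Leg 5: heading 120.3°; drift +8.1° → track 128.4°, groundspeed 120.7 kt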